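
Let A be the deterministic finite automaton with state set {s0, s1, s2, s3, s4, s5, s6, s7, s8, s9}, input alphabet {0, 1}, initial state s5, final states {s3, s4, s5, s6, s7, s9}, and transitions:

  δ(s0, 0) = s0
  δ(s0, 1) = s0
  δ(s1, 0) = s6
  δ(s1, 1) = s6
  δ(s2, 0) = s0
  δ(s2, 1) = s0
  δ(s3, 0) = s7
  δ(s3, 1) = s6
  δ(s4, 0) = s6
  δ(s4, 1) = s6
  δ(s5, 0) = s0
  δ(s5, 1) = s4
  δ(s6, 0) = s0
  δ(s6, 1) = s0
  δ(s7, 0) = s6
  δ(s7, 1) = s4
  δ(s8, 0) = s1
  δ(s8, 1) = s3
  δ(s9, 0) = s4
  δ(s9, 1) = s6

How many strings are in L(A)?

4

The useful subgraph on states {s4, s5, s6} is acyclic, so L(A) is finite; the longest accepting path visits 3 useful states, giving maximum string length 2.
Counting accepting paths from s5 by length: 1 of length 0, 1 of length 1, 2 of length 2. Total 4.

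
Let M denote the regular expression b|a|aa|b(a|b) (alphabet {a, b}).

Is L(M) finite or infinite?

The expression contains no Kleene star (every subexpression denotes a finite set), so L(M) is finite.

finite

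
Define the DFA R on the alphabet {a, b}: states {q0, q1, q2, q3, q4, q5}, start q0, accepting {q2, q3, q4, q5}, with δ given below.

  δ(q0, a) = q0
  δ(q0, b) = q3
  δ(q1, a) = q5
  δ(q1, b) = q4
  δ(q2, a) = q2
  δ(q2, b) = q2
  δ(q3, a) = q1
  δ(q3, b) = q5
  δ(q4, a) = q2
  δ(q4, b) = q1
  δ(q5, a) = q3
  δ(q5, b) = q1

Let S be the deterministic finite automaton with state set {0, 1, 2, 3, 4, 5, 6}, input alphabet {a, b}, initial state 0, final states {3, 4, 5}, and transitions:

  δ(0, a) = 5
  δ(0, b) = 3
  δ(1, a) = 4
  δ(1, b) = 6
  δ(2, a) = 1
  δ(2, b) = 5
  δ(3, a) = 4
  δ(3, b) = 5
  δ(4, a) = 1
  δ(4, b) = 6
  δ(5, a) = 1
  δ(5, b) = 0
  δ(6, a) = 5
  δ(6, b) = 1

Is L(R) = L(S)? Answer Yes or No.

No

The string ab is accepted by R but rejected by S.
So L(R) ≠ L(S).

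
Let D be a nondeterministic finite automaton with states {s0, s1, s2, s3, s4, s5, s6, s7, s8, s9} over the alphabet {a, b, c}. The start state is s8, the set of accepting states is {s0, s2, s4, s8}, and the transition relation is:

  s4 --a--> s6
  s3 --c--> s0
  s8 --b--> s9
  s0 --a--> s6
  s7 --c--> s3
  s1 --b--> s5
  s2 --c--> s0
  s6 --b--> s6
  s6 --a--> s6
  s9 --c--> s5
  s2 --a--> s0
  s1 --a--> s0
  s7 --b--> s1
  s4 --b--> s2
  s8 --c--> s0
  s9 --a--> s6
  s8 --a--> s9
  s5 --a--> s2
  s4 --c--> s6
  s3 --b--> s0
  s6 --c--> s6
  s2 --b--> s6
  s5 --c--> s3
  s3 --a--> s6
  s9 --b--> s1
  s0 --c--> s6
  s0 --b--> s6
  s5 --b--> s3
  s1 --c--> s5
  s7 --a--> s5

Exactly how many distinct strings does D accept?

The useful subgraph on states {s0, s1, s2, s3, s5, s8, s9} is acyclic, so L(D) is finite; the longest accepting path visits 6 useful states, giving maximum string length 5.
Counting accepting paths from s8 by length: 1 of length 0, 1 of length 1, 4 of length 3, 16 of length 4, 24 of length 5. Total 46.

46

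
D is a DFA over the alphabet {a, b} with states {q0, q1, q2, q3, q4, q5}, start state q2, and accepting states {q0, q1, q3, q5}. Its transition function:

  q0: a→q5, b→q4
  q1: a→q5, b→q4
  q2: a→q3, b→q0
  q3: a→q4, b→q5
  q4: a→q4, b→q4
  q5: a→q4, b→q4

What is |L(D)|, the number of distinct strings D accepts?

The useful subgraph on states {q0, q2, q3, q5} is acyclic, so L(D) is finite; the longest accepting path visits 3 useful states, giving maximum string length 2.
Counting accepting paths from q2 by length: 2 of length 1, 2 of length 2. Total 4.

4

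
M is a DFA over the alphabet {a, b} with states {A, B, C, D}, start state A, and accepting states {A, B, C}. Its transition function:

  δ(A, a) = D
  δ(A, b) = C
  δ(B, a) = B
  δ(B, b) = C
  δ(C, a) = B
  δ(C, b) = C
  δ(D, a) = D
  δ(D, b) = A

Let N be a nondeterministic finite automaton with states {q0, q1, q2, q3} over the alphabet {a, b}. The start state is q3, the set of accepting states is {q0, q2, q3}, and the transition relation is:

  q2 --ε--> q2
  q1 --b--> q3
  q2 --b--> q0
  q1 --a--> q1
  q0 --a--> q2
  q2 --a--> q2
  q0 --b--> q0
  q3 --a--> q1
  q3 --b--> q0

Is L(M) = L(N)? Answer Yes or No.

Exploring the product automaton M × N from the start pair (A, q3), following both machines on each input symbol, reaches 4 state pairs: (A, q3), (D, q1), (C, q0), (B, q2).
M accepts in {A, B, C} and N accepts in {q0, q2, q3}. In every reachable pair the two components are either both accepting — (A, q3), (C, q0), (B, q2) — or both non-accepting, so no string is accepted by exactly one of the machines: L(M) \ L(N) and L(N) \ L(M) are both empty.
Hence every string is accepted by M iff it is accepted by N, and the two languages coincide.

Yes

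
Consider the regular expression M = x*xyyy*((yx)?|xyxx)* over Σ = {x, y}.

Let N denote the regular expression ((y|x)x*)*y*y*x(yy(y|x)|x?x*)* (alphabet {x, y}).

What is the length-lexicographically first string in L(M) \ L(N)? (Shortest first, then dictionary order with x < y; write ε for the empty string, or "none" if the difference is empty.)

xyy

The string xyy is accepted by M but not by N.
No shorter string lies in the difference, and xyy is the lexicographically first length-3 string in L(M) \ L(N).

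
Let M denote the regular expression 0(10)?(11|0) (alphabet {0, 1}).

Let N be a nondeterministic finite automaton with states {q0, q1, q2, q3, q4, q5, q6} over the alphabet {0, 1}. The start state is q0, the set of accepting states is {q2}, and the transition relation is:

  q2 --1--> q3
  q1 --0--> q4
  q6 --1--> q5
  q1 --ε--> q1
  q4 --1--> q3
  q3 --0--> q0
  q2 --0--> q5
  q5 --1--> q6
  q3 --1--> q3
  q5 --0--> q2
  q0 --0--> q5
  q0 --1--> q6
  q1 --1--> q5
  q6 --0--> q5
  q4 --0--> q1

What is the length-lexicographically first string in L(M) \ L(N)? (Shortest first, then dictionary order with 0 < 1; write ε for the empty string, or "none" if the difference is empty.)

011

The string 011 is accepted by M but not by N.
No shorter string lies in the difference, and 011 is the lexicographically first length-3 string in L(M) \ L(N).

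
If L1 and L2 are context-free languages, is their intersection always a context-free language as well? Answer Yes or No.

No

{aⁿbⁿcᵐ : m,n≥0} and {aᵐbⁿcⁿ : m,n≥0} are both context-free, but their intersection {aⁿbⁿcⁿ : n≥0} is not (pumping lemma).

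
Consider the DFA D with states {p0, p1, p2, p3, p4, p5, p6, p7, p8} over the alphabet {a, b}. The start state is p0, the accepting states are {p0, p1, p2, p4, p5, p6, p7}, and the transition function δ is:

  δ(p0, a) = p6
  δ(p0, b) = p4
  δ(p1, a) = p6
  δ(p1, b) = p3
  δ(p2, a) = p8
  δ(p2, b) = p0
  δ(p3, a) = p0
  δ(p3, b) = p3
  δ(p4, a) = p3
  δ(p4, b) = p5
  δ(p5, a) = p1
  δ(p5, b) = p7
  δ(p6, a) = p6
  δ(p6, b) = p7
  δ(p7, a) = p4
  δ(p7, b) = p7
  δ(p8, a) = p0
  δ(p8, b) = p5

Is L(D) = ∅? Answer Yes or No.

The empty string ε is accepted: the run p0 ends in the accepting state p0.
Since at least one string is accepted, L(D) is not empty.

No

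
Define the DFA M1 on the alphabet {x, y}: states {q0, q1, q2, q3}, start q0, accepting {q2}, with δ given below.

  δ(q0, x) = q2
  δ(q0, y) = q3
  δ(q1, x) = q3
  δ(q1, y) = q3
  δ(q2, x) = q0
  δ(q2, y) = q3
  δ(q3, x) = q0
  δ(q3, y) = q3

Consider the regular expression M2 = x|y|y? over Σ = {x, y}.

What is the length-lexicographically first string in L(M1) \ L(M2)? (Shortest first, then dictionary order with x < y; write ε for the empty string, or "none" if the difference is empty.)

The string xxx is accepted by M1 but not by M2.
No shorter string lies in the difference, and xxx is the lexicographically first length-3 string in L(M1) \ L(M2).

xxx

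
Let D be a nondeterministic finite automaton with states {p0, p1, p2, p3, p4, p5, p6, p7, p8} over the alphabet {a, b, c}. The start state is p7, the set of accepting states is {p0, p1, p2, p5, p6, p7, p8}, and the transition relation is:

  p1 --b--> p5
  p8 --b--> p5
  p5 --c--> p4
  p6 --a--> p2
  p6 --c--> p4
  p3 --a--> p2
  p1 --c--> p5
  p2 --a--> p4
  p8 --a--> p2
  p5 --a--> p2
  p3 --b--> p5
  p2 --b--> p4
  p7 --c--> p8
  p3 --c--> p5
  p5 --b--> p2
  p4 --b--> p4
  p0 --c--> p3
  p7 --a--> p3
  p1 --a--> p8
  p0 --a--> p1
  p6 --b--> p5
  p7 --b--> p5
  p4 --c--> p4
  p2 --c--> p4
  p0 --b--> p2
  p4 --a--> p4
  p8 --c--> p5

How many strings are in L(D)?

The useful subgraph on states {p2, p3, p5, p7, p8} is acyclic, so L(D) is finite; the longest accepting path visits 4 useful states, giving maximum string length 3.
Counting accepting paths from p7 by length: 1 of length 0, 2 of length 1, 8 of length 2, 8 of length 3. Total 19.

19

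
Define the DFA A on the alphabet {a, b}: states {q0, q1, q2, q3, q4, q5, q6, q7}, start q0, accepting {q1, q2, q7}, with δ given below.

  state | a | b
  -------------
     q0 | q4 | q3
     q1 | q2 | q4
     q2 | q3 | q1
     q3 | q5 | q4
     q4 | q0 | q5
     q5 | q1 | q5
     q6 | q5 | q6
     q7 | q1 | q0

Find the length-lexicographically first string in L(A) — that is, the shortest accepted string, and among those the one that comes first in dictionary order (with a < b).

A breadth-first search from q0 reaches an accepting state first via the path q0 → q4 → q5 → q1 on input aba.
No string of length < 3 is accepted (BFS exhausts all shorter strings without reaching an accepting state), and aba is the lexicographically least accepting string of length 3.

aba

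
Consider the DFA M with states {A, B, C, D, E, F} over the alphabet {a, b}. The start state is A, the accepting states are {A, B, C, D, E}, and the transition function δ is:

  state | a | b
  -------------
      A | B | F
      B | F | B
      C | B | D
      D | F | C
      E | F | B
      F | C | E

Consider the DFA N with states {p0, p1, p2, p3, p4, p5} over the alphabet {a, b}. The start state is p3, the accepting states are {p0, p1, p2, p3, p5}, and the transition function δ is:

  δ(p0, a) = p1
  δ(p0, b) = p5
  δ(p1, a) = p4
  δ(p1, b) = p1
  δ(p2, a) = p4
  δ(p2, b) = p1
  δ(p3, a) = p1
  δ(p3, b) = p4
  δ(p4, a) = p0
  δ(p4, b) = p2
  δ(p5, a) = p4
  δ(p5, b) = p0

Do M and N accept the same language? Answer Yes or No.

Yes

Exploring the product automaton M × N from the start pair (A, p3), following both machines on each input symbol, reaches 6 state pairs: (A, p3), (B, p1), (F, p4), (C, p0), (E, p2), (D, p5).
M accepts in {A, B, C, D, E} and N accepts in {p0, p1, p2, p3, p5}. In every reachable pair the two components are either both accepting — (A, p3), (B, p1), (C, p0), (E, p2), (D, p5) — or both non-accepting, so no string is accepted by exactly one of the machines: L(M) \ L(N) and L(N) \ L(M) are both empty.
Hence every string is accepted by M iff it is accepted by N, and the two languages coincide.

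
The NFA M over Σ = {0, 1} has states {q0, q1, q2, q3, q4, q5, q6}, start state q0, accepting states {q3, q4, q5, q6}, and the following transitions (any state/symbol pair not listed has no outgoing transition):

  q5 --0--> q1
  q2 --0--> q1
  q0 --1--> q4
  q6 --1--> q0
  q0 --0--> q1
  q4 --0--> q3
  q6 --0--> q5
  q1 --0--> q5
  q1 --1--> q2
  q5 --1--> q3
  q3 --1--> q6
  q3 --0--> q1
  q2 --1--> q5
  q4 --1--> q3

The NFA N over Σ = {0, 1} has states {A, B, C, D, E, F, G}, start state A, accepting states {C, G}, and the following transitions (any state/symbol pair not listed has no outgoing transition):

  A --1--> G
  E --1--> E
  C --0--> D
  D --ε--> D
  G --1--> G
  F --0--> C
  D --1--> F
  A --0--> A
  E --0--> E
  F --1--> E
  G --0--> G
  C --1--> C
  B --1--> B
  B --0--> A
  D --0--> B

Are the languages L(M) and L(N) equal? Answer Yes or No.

The string 00 is accepted by M but rejected by N.
So L(M) ≠ L(N).

No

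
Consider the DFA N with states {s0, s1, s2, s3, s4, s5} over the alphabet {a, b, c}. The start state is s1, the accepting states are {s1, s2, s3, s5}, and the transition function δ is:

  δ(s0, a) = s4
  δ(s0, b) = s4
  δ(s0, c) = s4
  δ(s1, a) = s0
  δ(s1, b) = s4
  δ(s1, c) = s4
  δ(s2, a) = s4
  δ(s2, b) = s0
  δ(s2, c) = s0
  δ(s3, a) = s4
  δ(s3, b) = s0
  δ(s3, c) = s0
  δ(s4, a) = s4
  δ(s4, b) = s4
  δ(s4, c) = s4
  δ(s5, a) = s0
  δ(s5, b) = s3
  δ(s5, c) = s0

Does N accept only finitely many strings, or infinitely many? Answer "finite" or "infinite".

The useful states (reachable from s1 and able to reach an accepting state) are {s1}.
Restricted to these states the transition graph has no cycle, so every accepting path has bounded length and L is finite.

finite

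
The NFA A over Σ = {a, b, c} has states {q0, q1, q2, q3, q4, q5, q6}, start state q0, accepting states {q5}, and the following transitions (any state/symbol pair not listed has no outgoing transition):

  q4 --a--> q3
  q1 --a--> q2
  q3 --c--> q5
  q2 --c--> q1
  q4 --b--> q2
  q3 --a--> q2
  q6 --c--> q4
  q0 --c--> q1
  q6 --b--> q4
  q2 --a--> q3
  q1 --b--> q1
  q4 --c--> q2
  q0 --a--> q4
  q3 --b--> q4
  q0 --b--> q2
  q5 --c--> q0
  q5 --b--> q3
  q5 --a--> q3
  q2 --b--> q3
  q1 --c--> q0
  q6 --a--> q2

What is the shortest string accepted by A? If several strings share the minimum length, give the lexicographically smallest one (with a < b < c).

aac

A breadth-first search from q0 reaches an accepting state first via the path q0 → q4 → q3 → q5 on input aac.
No string of length < 3 is accepted (BFS exhausts all shorter strings without reaching an accepting state), and aac is the lexicographically least accepting string of length 3.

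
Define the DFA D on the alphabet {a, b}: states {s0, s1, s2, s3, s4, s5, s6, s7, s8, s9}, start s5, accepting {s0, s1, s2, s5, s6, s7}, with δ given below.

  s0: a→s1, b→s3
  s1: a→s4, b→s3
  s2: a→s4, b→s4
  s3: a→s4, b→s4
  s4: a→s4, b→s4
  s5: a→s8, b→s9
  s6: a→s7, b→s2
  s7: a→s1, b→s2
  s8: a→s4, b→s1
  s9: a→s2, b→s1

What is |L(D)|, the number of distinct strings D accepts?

4

The useful subgraph on states {s1, s2, s5, s8, s9} is acyclic, so L(D) is finite; the longest accepting path visits 3 useful states, giving maximum string length 2.
Counting accepting paths from s5 by length: 1 of length 0, 3 of length 2. Total 4.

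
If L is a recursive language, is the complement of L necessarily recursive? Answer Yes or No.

Yes

Run the decider for L and flip its answer; since the decider halts on every input, this decides the complement.
So the recursive languages are closed under complement.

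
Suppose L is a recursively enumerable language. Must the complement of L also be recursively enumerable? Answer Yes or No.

No

If both L and its complement were r.e., running the two recognisers in parallel would decide L, so L would be recursive; but there are r.e. languages that are not recursive (e.g. the halting problem), and their complements are therefore not r.e.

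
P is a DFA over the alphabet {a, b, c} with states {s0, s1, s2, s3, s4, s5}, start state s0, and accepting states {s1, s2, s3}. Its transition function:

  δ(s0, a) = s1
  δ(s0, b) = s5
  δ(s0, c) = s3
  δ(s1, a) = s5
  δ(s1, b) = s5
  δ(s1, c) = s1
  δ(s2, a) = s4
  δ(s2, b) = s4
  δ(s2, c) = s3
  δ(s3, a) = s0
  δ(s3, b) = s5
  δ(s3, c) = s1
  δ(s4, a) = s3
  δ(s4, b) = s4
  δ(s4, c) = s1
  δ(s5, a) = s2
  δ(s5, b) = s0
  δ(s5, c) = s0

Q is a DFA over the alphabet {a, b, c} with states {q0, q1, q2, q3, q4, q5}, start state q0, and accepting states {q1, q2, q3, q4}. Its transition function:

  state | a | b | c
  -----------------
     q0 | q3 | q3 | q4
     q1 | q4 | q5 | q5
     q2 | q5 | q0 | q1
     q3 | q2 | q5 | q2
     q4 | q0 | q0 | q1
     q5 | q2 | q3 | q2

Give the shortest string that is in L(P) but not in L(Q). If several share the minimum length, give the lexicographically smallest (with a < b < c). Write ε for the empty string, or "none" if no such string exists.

aaa

The string aaa is accepted by P but not by Q.
No shorter string lies in the difference, and aaa is the lexicographically first length-3 string in L(P) \ L(Q).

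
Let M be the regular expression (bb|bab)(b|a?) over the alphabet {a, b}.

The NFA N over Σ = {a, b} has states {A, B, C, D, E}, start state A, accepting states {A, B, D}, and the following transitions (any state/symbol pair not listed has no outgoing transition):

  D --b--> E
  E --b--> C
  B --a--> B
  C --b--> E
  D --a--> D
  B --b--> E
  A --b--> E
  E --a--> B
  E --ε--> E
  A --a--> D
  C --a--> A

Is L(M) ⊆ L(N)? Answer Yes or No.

The string bb is in L(M) but not in L(N).
So L(M) ⊄ L(N).

No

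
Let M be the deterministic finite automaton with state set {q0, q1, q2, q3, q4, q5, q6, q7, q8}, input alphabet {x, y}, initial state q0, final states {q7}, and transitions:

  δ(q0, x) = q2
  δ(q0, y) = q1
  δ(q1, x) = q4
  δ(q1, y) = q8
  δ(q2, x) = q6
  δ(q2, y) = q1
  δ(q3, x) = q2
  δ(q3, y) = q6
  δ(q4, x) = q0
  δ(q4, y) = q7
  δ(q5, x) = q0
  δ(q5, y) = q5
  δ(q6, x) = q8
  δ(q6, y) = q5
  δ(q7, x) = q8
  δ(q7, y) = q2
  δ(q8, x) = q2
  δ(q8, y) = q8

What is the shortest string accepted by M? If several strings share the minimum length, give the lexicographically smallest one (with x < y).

yxy

A breadth-first search from q0 reaches an accepting state first via the path q0 → q1 → q4 → q7 on input yxy.
No string of length < 3 is accepted (BFS exhausts all shorter strings without reaching an accepting state), and yxy is the lexicographically least accepting string of length 3.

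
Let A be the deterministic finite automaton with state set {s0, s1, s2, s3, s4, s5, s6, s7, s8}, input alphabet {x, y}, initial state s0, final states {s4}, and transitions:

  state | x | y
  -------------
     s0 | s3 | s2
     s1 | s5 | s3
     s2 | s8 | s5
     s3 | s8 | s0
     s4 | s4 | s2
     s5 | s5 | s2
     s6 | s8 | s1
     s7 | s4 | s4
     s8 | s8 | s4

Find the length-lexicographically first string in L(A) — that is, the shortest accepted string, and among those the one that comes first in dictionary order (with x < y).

xxy

A breadth-first search from s0 reaches an accepting state first via the path s0 → s3 → s8 → s4 on input xxy.
No string of length < 3 is accepted (BFS exhausts all shorter strings without reaching an accepting state), and xxy is the lexicographically least accepting string of length 3.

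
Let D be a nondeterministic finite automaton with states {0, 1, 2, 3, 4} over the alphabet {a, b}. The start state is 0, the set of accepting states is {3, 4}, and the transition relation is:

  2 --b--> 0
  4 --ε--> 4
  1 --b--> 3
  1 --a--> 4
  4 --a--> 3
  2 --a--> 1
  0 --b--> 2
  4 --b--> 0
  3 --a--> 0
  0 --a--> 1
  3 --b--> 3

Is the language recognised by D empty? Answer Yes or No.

No

The string aa is accepted: the run 0 → 1 → 4 ends in the accepting state 4.
Since at least one string is accepted, L(D) is not empty.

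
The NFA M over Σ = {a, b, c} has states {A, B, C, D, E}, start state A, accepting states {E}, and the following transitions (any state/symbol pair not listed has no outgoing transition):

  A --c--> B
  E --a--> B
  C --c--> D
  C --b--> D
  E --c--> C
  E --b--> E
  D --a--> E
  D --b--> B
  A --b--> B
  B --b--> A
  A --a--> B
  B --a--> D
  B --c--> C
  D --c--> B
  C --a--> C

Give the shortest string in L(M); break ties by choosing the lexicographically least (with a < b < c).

aaa

A breadth-first search from A reaches an accepting state first via the path A → B → D → E on input aaa.
No string of length < 3 is accepted (BFS exhausts all shorter strings without reaching an accepting state), and aaa is the lexicographically least accepting string of length 3.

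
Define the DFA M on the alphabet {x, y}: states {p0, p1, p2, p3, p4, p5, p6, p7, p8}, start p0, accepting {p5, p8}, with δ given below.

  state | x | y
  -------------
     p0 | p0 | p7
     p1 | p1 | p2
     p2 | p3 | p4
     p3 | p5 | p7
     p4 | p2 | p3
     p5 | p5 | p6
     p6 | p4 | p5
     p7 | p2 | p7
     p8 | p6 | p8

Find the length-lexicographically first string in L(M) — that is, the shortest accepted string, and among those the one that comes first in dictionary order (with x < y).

A breadth-first search from p0 reaches an accepting state first via the path p0 → p7 → p2 → p3 → p5 on input yxxx.
No string of length < 4 is accepted (BFS exhausts all shorter strings without reaching an accepting state), and yxxx is the lexicographically least accepting string of length 4.

yxxx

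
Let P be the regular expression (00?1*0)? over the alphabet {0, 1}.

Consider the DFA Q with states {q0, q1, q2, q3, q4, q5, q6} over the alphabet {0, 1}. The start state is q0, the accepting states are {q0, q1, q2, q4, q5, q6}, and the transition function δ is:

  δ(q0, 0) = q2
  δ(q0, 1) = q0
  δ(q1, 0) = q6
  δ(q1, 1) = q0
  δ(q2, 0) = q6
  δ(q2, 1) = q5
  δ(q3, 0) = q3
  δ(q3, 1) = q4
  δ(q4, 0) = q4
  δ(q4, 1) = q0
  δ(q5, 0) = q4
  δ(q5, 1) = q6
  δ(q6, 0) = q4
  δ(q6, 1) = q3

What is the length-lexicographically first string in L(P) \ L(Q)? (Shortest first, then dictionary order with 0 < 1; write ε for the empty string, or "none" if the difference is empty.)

The string 0010 is accepted by P but not by Q.
No shorter string lies in the difference, and 0010 is the lexicographically first length-4 string in L(P) \ L(Q).

0010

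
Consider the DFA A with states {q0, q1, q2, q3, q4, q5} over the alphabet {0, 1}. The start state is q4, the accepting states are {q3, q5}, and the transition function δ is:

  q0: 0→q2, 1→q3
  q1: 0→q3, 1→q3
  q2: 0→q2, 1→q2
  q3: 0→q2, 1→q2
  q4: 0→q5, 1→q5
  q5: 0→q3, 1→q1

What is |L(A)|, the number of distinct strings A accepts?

The useful subgraph on states {q1, q3, q4, q5} is acyclic, so L(A) is finite; the longest accepting path visits 4 useful states, giving maximum string length 3.
Counting accepting paths from q4 by length: 2 of length 1, 2 of length 2, 4 of length 3. Total 8.

8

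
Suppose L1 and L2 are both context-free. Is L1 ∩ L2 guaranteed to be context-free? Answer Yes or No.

No

{aⁿbⁿcᵐ : m,n≥0} and {aᵐbⁿcⁿ : m,n≥0} are both context-free, but their intersection {aⁿbⁿcⁿ : n≥0} is not (pumping lemma).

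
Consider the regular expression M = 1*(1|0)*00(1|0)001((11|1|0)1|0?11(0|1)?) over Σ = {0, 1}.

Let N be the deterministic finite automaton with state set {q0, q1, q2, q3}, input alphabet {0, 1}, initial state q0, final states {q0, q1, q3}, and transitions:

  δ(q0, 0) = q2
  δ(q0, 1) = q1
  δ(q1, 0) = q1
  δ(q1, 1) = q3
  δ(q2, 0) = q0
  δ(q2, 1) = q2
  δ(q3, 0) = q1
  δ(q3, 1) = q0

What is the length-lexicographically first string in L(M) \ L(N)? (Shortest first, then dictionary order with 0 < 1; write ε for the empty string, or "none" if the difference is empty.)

00000111

The string 00000111 is accepted by M but not by N.
No shorter string lies in the difference, and 00000111 is the lexicographically first length-8 string in L(M) \ L(N).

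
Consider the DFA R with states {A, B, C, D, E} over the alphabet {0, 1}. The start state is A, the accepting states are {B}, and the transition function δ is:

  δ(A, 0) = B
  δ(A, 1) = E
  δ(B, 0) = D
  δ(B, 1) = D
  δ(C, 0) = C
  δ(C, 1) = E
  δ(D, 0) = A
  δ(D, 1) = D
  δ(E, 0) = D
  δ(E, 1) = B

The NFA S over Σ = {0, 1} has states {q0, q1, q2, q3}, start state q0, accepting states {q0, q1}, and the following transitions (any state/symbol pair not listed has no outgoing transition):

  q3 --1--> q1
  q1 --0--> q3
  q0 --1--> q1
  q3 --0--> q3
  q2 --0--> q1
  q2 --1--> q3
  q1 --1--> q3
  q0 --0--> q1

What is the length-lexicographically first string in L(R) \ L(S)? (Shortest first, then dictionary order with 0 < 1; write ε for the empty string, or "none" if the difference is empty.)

11

The string 11 is accepted by R but not by S.
No shorter string lies in the difference, and 11 is the lexicographically first length-2 string in L(R) \ L(S).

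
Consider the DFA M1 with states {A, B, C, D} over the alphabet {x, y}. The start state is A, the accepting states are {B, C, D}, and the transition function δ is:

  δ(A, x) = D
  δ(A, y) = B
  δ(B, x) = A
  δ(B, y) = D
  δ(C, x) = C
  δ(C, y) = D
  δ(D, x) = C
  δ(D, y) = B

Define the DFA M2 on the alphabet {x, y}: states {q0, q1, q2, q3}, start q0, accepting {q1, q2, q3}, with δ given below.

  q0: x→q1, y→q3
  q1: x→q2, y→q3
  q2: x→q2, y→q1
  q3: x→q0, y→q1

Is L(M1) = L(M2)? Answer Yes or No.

Exploring the product automaton M1 × M2 from the start pair (A, q0), following both machines on each input symbol, reaches 4 state pairs: (A, q0), (D, q1), (B, q3), (C, q2).
M1 accepts in {B, C, D} and M2 accepts in {q1, q2, q3}. In every reachable pair the two components are either both accepting — (D, q1), (B, q3), (C, q2) — or both non-accepting, so no string is accepted by exactly one of the machines: L(M1) \ L(M2) and L(M2) \ L(M1) are both empty.
Hence every string is accepted by M1 iff it is accepted by M2, and the two languages coincide.

Yes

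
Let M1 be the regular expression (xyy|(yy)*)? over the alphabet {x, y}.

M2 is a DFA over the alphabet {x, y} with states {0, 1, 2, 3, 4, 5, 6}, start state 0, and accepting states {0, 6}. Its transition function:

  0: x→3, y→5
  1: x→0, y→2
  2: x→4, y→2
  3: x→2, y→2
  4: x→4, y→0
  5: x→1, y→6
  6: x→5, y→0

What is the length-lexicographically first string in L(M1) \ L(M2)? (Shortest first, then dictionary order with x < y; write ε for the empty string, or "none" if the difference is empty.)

The string xyy is accepted by M1 but not by M2.
No shorter string lies in the difference, and xyy is the lexicographically first length-3 string in L(M1) \ L(M2).

xyy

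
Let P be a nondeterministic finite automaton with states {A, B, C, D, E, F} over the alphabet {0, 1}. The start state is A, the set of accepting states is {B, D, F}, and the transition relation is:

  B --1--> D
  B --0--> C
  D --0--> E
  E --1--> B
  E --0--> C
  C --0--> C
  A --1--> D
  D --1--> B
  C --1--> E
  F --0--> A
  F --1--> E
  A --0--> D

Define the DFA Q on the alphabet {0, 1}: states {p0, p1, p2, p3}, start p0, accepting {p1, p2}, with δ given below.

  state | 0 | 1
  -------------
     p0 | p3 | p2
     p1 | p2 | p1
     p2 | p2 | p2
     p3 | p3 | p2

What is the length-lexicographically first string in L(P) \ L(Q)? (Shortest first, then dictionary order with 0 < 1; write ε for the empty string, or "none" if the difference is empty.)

The string 0 is accepted by P but not by Q.
No shorter string lies in the difference, and 0 is the lexicographically first length-1 string in L(P) \ L(Q).

0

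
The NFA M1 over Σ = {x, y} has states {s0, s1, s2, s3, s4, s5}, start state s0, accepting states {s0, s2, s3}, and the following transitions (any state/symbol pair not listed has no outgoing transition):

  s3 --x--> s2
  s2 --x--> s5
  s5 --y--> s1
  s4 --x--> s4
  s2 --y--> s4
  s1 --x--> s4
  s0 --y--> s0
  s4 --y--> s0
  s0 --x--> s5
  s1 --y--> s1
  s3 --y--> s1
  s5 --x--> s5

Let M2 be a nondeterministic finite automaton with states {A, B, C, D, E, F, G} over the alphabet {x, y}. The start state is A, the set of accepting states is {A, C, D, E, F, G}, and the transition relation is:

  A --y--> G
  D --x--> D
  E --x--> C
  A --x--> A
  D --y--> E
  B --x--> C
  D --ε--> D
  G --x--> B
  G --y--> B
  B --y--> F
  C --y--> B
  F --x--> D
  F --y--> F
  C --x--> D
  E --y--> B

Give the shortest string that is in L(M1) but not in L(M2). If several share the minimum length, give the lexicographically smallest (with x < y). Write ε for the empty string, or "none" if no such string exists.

yy

The string yy is accepted by M1 but not by M2.
No shorter string lies in the difference, and yy is the lexicographically first length-2 string in L(M1) \ L(M2).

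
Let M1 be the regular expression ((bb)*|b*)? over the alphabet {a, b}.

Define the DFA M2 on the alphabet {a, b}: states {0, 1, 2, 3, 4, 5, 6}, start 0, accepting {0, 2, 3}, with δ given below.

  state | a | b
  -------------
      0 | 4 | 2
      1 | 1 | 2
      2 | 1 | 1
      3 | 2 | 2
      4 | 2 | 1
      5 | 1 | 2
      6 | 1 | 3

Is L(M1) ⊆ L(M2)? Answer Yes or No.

No

The string bb is in L(M1) but not in L(M2).
So L(M1) ⊄ L(M2).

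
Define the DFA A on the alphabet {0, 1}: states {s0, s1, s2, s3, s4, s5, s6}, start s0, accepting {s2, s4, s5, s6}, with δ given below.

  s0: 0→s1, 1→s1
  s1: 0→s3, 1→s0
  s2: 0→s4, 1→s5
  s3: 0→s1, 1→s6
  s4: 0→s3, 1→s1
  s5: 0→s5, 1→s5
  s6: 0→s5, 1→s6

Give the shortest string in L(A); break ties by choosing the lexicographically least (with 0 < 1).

001

A breadth-first search from s0 reaches an accepting state first via the path s0 → s1 → s3 → s6 on input 001.
No string of length < 3 is accepted (BFS exhausts all shorter strings without reaching an accepting state), and 001 is the lexicographically least accepting string of length 3.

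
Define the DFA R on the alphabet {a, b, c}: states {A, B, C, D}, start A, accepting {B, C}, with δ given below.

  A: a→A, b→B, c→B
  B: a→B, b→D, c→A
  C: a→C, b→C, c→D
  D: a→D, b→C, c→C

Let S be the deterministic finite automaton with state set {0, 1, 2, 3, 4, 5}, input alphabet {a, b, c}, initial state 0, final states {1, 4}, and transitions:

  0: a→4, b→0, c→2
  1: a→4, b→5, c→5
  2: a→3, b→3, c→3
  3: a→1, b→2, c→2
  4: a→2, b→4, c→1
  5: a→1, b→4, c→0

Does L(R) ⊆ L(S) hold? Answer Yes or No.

No

The string b is in L(R) but not in L(S).
So L(R) ⊄ L(S).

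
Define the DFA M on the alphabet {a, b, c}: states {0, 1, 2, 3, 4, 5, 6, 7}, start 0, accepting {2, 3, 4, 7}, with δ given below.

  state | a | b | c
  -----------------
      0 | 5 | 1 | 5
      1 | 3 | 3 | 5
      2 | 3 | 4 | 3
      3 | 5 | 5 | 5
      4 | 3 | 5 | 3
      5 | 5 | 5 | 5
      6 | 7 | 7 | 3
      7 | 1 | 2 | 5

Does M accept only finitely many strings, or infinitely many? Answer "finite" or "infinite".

finite

The useful states (reachable from 0 and able to reach an accepting state) are {0, 1, 3}.
Restricted to these states the transition graph has no cycle, so every accepting path has bounded length and L is finite.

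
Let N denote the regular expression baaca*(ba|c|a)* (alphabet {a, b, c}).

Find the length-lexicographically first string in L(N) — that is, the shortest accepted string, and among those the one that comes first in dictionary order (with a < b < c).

By inspection of the expression, no string of length less than 4 matches, and baac is the lexicographically first match of length 4.

baac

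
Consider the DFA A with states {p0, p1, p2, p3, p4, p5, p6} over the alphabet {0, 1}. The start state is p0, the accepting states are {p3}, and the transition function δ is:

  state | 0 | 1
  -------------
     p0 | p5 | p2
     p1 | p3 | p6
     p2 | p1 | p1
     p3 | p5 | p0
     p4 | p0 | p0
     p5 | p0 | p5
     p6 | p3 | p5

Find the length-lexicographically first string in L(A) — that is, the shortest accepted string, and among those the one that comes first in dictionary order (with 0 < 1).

A breadth-first search from p0 reaches an accepting state first via the path p0 → p2 → p1 → p3 on input 100.
No string of length < 3 is accepted (BFS exhausts all shorter strings without reaching an accepting state), and 100 is the lexicographically least accepting string of length 3.

100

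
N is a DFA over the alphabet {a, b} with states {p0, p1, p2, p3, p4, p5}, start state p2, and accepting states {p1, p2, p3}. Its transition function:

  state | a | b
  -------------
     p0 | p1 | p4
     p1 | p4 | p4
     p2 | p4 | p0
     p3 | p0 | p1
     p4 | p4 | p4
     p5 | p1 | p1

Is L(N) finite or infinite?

The useful states (reachable from p2 and able to reach an accepting state) are {p0, p1, p2}.
Restricted to these states the transition graph has no cycle, so every accepting path has bounded length and L is finite.

finite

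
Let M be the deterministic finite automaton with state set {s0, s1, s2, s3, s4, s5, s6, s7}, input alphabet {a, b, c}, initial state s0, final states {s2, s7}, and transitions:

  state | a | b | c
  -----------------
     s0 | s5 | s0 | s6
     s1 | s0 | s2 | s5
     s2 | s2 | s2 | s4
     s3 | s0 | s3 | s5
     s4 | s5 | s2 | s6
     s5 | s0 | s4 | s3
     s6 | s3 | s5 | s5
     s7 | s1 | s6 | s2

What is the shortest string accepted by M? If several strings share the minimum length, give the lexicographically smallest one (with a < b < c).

A breadth-first search from s0 reaches an accepting state first via the path s0 → s5 → s4 → s2 on input abb.
No string of length < 3 is accepted (BFS exhausts all shorter strings without reaching an accepting state), and abb is the lexicographically least accepting string of length 3.

abb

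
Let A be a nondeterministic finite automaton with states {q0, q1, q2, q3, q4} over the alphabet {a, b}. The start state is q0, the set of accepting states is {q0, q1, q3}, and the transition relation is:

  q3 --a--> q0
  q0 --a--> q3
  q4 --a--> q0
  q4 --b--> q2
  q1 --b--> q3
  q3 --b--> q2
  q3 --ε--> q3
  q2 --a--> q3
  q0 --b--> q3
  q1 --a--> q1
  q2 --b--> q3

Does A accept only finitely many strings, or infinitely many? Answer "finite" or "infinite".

State q0 is reachable from the start and can reach an accepting state, and it lies on the cycle q0 → q3 → q0.
Traversing that cycle any number of times yields accepted strings of unbounded length, so the language is infinite.

infinite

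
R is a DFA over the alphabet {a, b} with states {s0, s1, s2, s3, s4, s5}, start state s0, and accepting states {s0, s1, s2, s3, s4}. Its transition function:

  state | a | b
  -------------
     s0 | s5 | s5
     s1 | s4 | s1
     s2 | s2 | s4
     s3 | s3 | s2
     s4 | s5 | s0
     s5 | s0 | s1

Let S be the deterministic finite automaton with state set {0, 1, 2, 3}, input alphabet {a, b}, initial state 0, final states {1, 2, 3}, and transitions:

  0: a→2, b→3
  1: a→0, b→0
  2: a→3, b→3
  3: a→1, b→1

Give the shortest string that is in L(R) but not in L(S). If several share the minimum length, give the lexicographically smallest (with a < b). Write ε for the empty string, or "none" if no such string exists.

The empty string ε is accepted by R but not by S.
Since ε is the unique shortest string, it is the required witness.

ε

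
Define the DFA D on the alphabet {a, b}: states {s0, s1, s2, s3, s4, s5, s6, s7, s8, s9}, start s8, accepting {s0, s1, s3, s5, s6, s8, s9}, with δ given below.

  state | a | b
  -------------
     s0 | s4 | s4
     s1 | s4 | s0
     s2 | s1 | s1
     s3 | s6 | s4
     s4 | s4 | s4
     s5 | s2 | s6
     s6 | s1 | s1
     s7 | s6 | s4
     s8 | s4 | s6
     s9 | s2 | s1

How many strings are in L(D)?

6

The useful subgraph on states {s0, s1, s6, s8} is acyclic, so L(D) is finite; the longest accepting path visits 4 useful states, giving maximum string length 3.
Counting accepting paths from s8 by length: 1 of length 0, 1 of length 1, 2 of length 2, 2 of length 3. Total 6.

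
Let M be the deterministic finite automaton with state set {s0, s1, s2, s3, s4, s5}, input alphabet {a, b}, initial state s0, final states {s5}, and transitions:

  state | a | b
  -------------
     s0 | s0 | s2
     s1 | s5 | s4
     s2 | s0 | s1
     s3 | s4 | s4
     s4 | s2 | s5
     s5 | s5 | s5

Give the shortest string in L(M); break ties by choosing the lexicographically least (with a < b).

bba

A breadth-first search from s0 reaches an accepting state first via the path s0 → s2 → s1 → s5 on input bba.
No string of length < 3 is accepted (BFS exhausts all shorter strings without reaching an accepting state), and bba is the lexicographically least accepting string of length 3.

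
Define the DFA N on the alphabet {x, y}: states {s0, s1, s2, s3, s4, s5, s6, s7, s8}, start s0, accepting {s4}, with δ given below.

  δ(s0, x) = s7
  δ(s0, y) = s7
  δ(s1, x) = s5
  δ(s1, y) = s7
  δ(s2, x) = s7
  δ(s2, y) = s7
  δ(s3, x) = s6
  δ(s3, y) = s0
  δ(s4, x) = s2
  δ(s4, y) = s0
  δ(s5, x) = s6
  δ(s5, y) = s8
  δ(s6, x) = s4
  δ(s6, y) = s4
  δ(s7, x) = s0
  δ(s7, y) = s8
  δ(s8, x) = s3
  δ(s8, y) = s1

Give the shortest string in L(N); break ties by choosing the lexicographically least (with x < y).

A breadth-first search from s0 reaches an accepting state first via the path s0 → s7 → s8 → s3 → s6 → s4 on input xyxxx.
No string of length < 5 is accepted (BFS exhausts all shorter strings without reaching an accepting state), and xyxxx is the lexicographically least accepting string of length 5.

xyxxx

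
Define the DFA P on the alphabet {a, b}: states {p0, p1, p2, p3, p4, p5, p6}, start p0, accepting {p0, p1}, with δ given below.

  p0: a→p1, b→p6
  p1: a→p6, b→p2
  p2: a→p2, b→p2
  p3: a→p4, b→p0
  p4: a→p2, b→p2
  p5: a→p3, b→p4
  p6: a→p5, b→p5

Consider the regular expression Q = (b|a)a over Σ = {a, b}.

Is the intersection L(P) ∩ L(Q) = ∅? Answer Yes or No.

Converting the expression Q to a DFA (subset construction, then merging equivalent states) gives the minimal DFA with states {q0, q1, q2, q3}, start state q0, accepting states {q2} and transitions q0: a→q1, b→q1; q1: a→q2, b→q3; q2: a→q3, b→q3; q3: a→q3, b→q3.
Exploring the product automaton P × Q from the start pair (p0, q0), following both machines on each input symbol, reaches 12 state pairs: (p0, q0), (p1, q1), (p6, q1), (p6, q2), (p2, q3), (p5, q2), (p5, q3), (p3, q3), (p4, q3), (p0, q3), (p1, q3), (p6, q3).
P accepts in {p0, p1} and Q accepts in {q2}; no reachable pair has both components accepting, so no string drives both machines to acceptance simultaneously and L(P) ∩ L(Q) = ∅.
So no string is accepted by both, and the intersection is empty.

Yes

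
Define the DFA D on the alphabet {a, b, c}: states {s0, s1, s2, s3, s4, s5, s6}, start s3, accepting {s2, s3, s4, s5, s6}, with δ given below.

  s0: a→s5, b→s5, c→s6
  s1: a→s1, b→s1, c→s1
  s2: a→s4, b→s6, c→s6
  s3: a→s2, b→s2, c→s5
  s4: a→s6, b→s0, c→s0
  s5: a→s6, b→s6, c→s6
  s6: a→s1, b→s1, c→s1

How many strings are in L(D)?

51

The useful subgraph on states {s0, s2, s3, s4, s5, s6} is acyclic, so L(D) is finite; the longest accepting path visits 6 useful states, giving maximum string length 5.
Counting accepting paths from s3 by length: 1 of length 0, 3 of length 1, 9 of length 2, 2 of length 3, 12 of length 4, 24 of length 5. Total 51.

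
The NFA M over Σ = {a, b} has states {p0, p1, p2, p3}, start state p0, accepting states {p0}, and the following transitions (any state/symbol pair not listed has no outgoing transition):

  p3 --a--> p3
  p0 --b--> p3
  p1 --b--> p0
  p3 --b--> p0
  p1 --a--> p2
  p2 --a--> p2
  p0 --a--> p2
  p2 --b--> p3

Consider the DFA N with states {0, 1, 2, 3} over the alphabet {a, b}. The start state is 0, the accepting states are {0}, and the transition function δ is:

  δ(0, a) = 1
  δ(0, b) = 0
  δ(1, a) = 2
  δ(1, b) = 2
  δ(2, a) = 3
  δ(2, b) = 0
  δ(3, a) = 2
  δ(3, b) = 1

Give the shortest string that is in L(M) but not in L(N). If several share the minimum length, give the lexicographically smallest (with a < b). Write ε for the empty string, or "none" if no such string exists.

The string bab is accepted by M but not by N.
No shorter string lies in the difference, and bab is the lexicographically first length-3 string in L(M) \ L(N).

bab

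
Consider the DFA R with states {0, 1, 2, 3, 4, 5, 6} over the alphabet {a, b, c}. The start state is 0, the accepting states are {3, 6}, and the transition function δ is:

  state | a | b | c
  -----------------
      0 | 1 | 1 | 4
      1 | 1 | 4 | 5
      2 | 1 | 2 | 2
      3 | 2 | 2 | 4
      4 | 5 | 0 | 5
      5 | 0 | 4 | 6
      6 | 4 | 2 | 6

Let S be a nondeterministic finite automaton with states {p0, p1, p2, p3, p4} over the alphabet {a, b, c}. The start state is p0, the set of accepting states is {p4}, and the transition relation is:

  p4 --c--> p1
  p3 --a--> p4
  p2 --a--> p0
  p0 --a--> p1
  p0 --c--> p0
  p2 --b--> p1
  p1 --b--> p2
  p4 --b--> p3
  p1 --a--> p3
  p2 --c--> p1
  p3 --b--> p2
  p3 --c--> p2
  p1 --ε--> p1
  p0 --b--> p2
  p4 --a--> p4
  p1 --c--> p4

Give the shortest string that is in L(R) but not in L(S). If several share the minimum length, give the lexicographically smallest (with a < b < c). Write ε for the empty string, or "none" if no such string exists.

The string acc is accepted by R but not by S.
No shorter string lies in the difference, and acc is the lexicographically first length-3 string in L(R) \ L(S).

acc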